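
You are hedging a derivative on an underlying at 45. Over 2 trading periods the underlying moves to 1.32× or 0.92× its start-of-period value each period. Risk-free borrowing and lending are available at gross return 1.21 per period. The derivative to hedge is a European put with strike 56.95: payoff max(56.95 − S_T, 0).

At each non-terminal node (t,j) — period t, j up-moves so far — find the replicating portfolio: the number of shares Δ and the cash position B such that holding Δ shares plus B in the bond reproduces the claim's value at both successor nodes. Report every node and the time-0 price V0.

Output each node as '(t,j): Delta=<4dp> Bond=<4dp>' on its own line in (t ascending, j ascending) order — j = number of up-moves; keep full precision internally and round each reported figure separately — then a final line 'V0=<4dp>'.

The replicating-portfolio and risk-neutral prices coincide; use p* = (1.21−0.92)/(1.32−0.92) = 0.7250 for the latter.
Payoff layer (t=2): V(2,0)=18.8620, V(2,1)=2.3020, V(2,2)=0.0000
Node (1,0) S=41.4000: V=(p*·2.3020+(1−p*)·18.8620)/1.21=5.6661; Δ=(2.3020−18.8620)/(54.6480−38.0880)=-1.0000; B=V−Δ·S=47.0661
Node (1,1) S=59.4000: V=(p*·0.0000+(1−p*)·2.3020)/1.21=0.5232; Δ=(0.0000−2.3020)/(78.4080−54.6480)=-0.0969; B=V−Δ·S=6.2782
Node (0,0) S=45.0000: V=(p*·0.5232+(1−p*)·5.6661)/1.21=1.6012; Δ=(0.5232−5.6661)/(59.4000−41.4000)=-0.2857; B=V−Δ·S=14.4586
Check: Δ(0,0)·S0 + B(0,0) = 1.6012 = V0.

(0,0): Delta=-0.2857 Bond=14.4586
(1,0): Delta=-1.0000 Bond=47.0661
(1,1): Delta=-0.0969 Bond=6.2782
V0=1.6012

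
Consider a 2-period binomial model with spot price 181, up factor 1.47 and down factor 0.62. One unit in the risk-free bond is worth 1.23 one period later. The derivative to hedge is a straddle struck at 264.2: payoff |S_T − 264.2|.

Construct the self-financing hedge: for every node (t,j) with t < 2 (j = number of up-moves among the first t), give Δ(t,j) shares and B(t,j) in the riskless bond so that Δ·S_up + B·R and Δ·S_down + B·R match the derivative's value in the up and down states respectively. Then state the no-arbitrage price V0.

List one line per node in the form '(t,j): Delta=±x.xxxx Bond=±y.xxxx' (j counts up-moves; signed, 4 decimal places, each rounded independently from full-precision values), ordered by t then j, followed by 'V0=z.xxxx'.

Risk-neutral probability p* = (R−d)/(u−d) = (1.23−0.62)/(1.47−0.62) = 0.7176.
Terminal values V(2,·): V(2,0)=194.6236, V(2,1)=99.2366, V(2,2)=126.9229
Node (1,0) S=112.2200: V=(p*·99.2366+(1−p*)·194.6236)/1.23=102.5767; Δ=(99.2366−194.6236)/(164.9634−69.5764)=-1.0000; B=V−Δ·S=214.7967
Node (1,1) S=266.0700: V=(p*·126.9229+(1−p*)·99.2366)/1.23=96.8338; Δ=(126.9229−99.2366)/(391.1229−164.9634)=0.1224; B=V−Δ·S=64.2617
Node (0,0) S=181.0000: V=(p*·96.8338+(1−p*)·102.5767)/1.23=80.0450; Δ=(96.8338−102.5767)/(266.0700−112.2200)=-0.0373; B=V−Δ·S=86.8014
Check: Δ(0,0)·S0 + B(0,0) = 80.0450 = V0.

(0,0): Delta=-0.0373 Bond=86.8014
(1,0): Delta=-1.0000 Bond=214.7967
(1,1): Delta=0.1224 Bond=64.2617
V0=80.0450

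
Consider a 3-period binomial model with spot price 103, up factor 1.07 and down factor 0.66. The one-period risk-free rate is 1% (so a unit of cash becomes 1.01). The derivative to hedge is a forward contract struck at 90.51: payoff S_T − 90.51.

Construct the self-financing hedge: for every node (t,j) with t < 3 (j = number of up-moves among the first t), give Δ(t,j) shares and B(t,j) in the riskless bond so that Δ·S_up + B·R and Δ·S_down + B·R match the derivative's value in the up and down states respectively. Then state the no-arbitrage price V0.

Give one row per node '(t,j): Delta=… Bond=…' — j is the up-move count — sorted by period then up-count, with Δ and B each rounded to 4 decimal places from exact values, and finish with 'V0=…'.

Risk-neutral probability p* = (R−d)/(u−d) = (1.01−0.66)/(1.07−0.66) = 0.8537.
Terminal payoffs: V(3,0)=-60.8979, V(3,1)=-42.5025, V(3,2)=-12.6797, V(3,3)=35.6694
  t=2,j=0: stock 44.8668 → up 48.0075 (V=-42.5025), down 29.6121 (V=-60.8979). Price -44.7471; hedge Δ=1.0000, bond B=-89.6139.
  t=2,j=1: stock 72.7386 → up 77.8303 (V=-12.6797), down 48.0075 (V=-42.5025). Price -16.8753; hedge Δ=1.0000, bond B=-89.6139.
  t=2,j=2: stock 117.9247 → up 126.1794 (V=35.6694), down 77.8303 (V=-12.6797). Price 28.3108; hedge Δ=1.0000, bond B=-89.6139.
  t=1,j=0: stock 67.9800 → up 72.7386 (V=-16.8753), down 44.8668 (V=-44.7471). Price -20.7466; hedge Δ=1.0000, bond B=-88.7266.
  t=1,j=1: stock 110.2100 → up 117.9247 (V=28.3108), down 72.7386 (V=-16.8753). Price 21.4834; hedge Δ=1.0000, bond B=-88.7266.
  t=0,j=0: stock 103.0000 → up 110.2100 (V=21.4834), down 67.9800 (V=-20.7466). Price 15.1519; hedge Δ=1.0000, bond B=-87.8481.
The time-0 hedge costs 15.1519, which is the no-arbitrage price.

(0,0): Delta=1.0000 Bond=-87.8481
(1,0): Delta=1.0000 Bond=-88.7266
(1,1): Delta=1.0000 Bond=-88.7266
(2,0): Delta=1.0000 Bond=-89.6139
(2,1): Delta=1.0000 Bond=-89.6139
(2,2): Delta=1.0000 Bond=-89.6139
V0=15.1519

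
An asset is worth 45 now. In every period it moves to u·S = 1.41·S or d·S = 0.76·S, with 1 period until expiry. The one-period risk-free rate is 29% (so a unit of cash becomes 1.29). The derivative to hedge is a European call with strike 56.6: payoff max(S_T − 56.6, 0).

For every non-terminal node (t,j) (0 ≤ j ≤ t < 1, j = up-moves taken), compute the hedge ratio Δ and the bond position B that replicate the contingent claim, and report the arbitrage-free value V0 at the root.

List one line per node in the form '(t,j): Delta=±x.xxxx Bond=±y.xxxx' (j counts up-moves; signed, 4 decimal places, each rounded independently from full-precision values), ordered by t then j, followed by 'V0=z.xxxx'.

(0,0): Delta=0.2342 Bond=-6.2087
V0=4.3298

No-arbitrage ⇒ martingale measure with p* = (R−d)/(u−d) = 0.8154.
At expiry t=1: V(1,0)=0.0000, V(1,1)=6.8500
(0,0): S=45.0000. Δ = (V_up−V_dn)/(S_up−S_dn) = (6.8500−0.0000)/(63.4500−34.2000) = 0.2342. V = [p*·6.8500 + (1−p*)·0.0000]/1.29 = 4.3298. B = V − Δ·S = -6.2087.
The time-0 hedge costs 4.3298, which is the no-arbitrage price.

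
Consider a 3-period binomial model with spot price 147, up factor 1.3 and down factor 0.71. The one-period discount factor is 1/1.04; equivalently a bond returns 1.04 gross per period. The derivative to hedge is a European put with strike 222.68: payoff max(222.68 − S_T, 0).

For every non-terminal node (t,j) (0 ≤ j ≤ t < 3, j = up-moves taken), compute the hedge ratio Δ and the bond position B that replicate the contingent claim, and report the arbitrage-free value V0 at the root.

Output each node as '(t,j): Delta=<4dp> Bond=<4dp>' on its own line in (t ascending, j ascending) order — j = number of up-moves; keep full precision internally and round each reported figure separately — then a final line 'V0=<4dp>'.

(0,0): Delta=-0.6656 Bond=164.4003
(1,0): Delta=-1.0000 Bond=205.8802
(1,1): Delta=-0.5217 Bond=143.4763
(2,0): Delta=-1.0000 Bond=214.1154
(2,1): Delta=-1.0000 Bond=214.1154
(2,2): Delta=-0.3158 Bond=98.0820
V0=66.5607

No-arbitrage ⇒ martingale measure with p* = (R−d)/(u−d) = 0.5593.
Terminal payoffs: V(3,0)=170.0671, V(3,1)=126.3465, V(3,2)=46.2947, V(3,3)=0.0000
  t=2,j=0: stock 74.1027 → up 96.3335 (V=126.3465), down 52.6129 (V=170.0671). Price 140.0127; hedge Δ=-1.0000, bond B=214.1154.
  t=2,j=1: stock 135.6810 → up 176.3853 (V=46.2947), down 96.3335 (V=126.3465). Price 78.4344; hedge Δ=-1.0000, bond B=214.1154.
  t=2,j=2: stock 248.4300 → up 322.9590 (V=0.0000), down 176.3853 (V=46.2947). Price 19.6164; hedge Δ=-0.3158, bond B=98.0820.
  t=1,j=0: stock 104.3700 → up 135.6810 (V=78.4344), down 74.1027 (V=140.0127). Price 101.5102; hedge Δ=-1.0000, bond B=205.8802.
  t=1,j=1: stock 191.1000 → up 248.4300 (V=19.6164), down 135.6810 (V=78.4344). Price 43.7848; hedge Δ=-0.5217, bond B=143.4763.
  t=0,j=0: stock 147.0000 → up 191.1000 (V=43.7848), down 104.3700 (V=101.5102). Price 66.5607; hedge Δ=-0.6656, bond B=164.4003.
Root portfolio cost Δ·147+B reproduces V0=66.5607.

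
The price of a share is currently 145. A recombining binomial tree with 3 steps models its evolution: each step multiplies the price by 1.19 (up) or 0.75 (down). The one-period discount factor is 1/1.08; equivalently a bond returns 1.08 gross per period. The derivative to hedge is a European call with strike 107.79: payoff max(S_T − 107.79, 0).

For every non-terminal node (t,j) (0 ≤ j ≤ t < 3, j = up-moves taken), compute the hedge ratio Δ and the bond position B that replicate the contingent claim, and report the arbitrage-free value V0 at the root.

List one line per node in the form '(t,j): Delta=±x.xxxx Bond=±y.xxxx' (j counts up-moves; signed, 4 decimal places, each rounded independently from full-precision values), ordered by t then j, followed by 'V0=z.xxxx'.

(0,0): Delta=0.9158 Bond=-71.5799
(1,0): Delta=0.6707 Bond=-50.6485
(1,1): Delta=0.9673 Bond=-86.1922
(2,0): Delta=0.0000 Bond=0.0000
(2,1): Delta=0.8116 Bond=-72.9338
(2,2): Delta=1.0000 Bond=-99.8056
V0=61.2089

Since d<R<u, set p* = (R−d)/(u−d) = 0.7500; price each node as the discounted p*-expectation of its children.
Terminal values V(3,·): V(3,0)=0.0000, V(3,1)=0.0000, V(3,2)=46.2109, V(3,3)=136.5581
  t=2,j=0: stock 81.5625 → up 97.0594 (V=0.0000), down 61.1719 (V=0.0000). Price 0.0000; hedge Δ=0.0000, bond B=0.0000.
  t=2,j=1: stock 129.4125 → up 154.0009 (V=46.2109), down 97.0594 (V=0.0000). Price 32.0909; hedge Δ=0.8116, bond B=-72.9338.
  t=2,j=2: stock 205.3345 → up 244.3481 (V=136.5581), down 154.0009 (V=46.2109). Price 105.5289; hedge Δ=1.0000, bond B=-99.8056.
  t=1,j=0: stock 108.7500 → up 129.4125 (V=32.0909), down 81.5625 (V=0.0000). Price 22.2853; hedge Δ=0.6707, bond B=-50.6485.
  t=1,j=1: stock 172.5500 → up 205.3345 (V=105.5289), down 129.4125 (V=32.0909). Price 80.7124; hedge Δ=0.9673, bond B=-86.1922.
  t=0,j=0: stock 145.0000 → up 172.5500 (V=80.7124), down 108.7500 (V=22.2853). Price 61.2089; hedge Δ=0.9158, bond B=-71.5799.
Self-financing check: at every node Δ·S+B equals the discounted successor values.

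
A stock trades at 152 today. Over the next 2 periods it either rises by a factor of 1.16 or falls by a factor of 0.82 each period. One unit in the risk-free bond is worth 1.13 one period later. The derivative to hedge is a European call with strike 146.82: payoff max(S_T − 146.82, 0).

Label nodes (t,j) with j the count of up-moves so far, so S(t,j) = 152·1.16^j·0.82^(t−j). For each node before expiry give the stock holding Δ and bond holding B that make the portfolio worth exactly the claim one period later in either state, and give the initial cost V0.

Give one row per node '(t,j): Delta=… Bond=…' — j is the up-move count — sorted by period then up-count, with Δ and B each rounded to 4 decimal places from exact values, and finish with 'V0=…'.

Risk-neutral probability p* = (R−d)/(u−d) = (1.13−0.82)/(1.16−0.82) = 0.9118.
Payoff layer (t=2): V(2,0)=0.0000, V(2,1)=0.0000, V(2,2)=57.7112
Node (1,0) S=124.6400: V=(p*·0.0000+(1−p*)·0.0000)/1.13=0.0000; Δ=(0.0000−0.0000)/(144.5824−102.2048)=0.0000; B=V−Δ·S=0.0000
Node (1,1) S=176.3200: V=(p*·57.7112+(1−p*)·0.0000)/1.13=46.5655; Δ=(57.7112−0.0000)/(204.5312−144.5824)=0.9627; B=V−Δ·S=-123.1733
Node (0,0) S=152.0000: V=(p*·46.5655+(1−p*)·0.0000)/1.13=37.5724; Δ=(46.5655−0.0000)/(176.3200−124.6400)=0.9010; B=V−Δ·S=-99.3850
Check: Δ(0,0)·S0 + B(0,0) = 37.5724 = V0.

(0,0): Delta=0.9010 Bond=-99.3850
(1,0): Delta=0.0000 Bond=0.0000
(1,1): Delta=0.9627 Bond=-123.1733
V0=37.5724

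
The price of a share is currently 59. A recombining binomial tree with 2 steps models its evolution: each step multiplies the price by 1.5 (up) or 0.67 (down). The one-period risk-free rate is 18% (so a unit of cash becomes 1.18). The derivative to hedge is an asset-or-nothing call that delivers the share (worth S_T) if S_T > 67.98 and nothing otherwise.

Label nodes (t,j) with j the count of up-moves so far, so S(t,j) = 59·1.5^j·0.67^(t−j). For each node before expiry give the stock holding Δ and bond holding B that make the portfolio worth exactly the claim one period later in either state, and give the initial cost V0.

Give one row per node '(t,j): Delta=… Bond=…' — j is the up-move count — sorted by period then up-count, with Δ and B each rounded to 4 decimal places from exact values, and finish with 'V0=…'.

Since d<R<u, set p* = (R−d)/(u−d) = 0.6145; price each node as the discounted p*-expectation of its children.
Terminal values V(2,·): V(2,0)=0.0000, V(2,1)=0.0000, V(2,2)=132.7500
  t=1,j=0: stock 39.5300 → up 59.2950 (V=0.0000), down 26.4851 (V=0.0000). Price 0.0000; hedge Δ=0.0000, bond B=0.0000.
  t=1,j=1: stock 88.5000 → up 132.7500 (V=132.7500), down 59.2950 (V=0.0000). Price 69.1265; hedge Δ=1.8072, bond B=-90.8133.
  t=0,j=0: stock 59.0000 → up 88.5000 (V=69.1265), down 39.5300 (V=0.0000). Price 35.9960; hedge Δ=1.4116, bond B=-47.2889.
The time-0 hedge costs 35.9960, which is the no-arbitrage price.

(0,0): Delta=1.4116 Bond=-47.2889
(1,0): Delta=0.0000 Bond=0.0000
(1,1): Delta=1.8072 Bond=-90.8133
V0=35.9960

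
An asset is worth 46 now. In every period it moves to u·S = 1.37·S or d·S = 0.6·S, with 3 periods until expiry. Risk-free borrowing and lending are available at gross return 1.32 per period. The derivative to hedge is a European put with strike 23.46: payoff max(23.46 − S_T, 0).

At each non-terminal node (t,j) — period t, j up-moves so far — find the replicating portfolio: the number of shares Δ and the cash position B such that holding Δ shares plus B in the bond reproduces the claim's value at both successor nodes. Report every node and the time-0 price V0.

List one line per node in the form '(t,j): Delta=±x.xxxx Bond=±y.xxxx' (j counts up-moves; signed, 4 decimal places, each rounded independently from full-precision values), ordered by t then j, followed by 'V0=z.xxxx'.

(0,0): Delta=-0.0024 Bond=0.1156
(1,0): Delta=-0.0553 Bond=1.6122
(1,1): Delta=-0.0008 Bond=0.0512
(2,0): Delta=-1.0000 Bond=17.7727
(2,1): Delta=-0.0265 Bond=1.0417
(2,2): Delta=0.0000 Bond=0.0000
V0=0.0056

Risk-neutral probability p* = (R−d)/(u−d) = (1.32−0.6)/(1.37−0.6) = 0.9351.
Terminal payoffs: V(3,0)=13.5240, V(3,1)=0.7728, V(3,2)=0.0000, V(3,3)=0.0000
(2,0): S=16.5600. Δ = (V_up−V_dn)/(S_up−S_dn) = (0.7728−13.5240)/(22.6872−9.9360) = -1.0000. V = [p*·0.7728 + (1−p*)·13.5240]/1.32 = 1.2127. B = V − Δ·S = 17.7727.
(2,1): S=37.8120. Δ = (V_up−V_dn)/(S_up−S_dn) = (0.0000−0.7728)/(51.8024−22.6872) = -0.0265. V = [p*·0.0000 + (1−p*)·0.7728]/1.32 = 0.0380. B = V − Δ·S = 1.0417.
(2,2): S=86.3374. Δ = (V_up−V_dn)/(S_up−S_dn) = (0.0000−0.0000)/(118.2822−51.8024) = 0.0000. V = [p*·0.0000 + (1−p*)·0.0000]/1.32 = 0.0000. B = V − Δ·S = 0.0000.
(1,0): S=27.6000. Δ = (V_up−V_dn)/(S_up−S_dn) = (0.0380−1.2127)/(37.8120−16.5600) = -0.0553. V = [p*·0.0380 + (1−p*)·1.2127]/1.32 = 0.0866. B = V − Δ·S = 1.6122.
(1,1): S=63.0200. Δ = (V_up−V_dn)/(S_up−S_dn) = (0.0000−0.0380)/(86.3374−37.8120) = -0.0008. V = [p*·0.0000 + (1−p*)·0.0380]/1.32 = 0.0019. B = V − Δ·S = 0.0512.
(0,0): S=46.0000. Δ = (V_up−V_dn)/(S_up−S_dn) = (0.0019−0.0866)/(63.0200−27.6000) = -0.0024. V = [p*·0.0019 + (1−p*)·0.0866]/1.32 = 0.0056. B = V − Δ·S = 0.1156.
Each (Δ,B) replicates both successor values, so the strategy is self-financing and V0 is arbitrage-free.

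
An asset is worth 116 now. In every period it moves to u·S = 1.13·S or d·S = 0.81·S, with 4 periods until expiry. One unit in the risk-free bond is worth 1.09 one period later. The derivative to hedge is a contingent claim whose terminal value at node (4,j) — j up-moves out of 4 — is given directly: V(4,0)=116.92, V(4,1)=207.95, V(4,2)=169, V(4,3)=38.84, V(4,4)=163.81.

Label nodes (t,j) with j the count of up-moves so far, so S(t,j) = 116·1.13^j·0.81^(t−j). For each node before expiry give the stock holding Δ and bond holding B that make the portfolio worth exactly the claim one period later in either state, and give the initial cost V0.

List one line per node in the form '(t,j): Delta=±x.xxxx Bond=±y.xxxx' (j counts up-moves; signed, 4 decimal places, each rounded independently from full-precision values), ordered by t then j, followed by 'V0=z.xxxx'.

No-arbitrage ⇒ martingale measure with p* = (R−d)/(u−d) = 0.8750.
Terminal values V(4,·): V(4,0)=116.9200, V(4,1)=207.9500, V(4,2)=169.0000, V(4,3)=38.8400, V(4,4)=163.8100
(3,0): S=61.6472. Δ = (V_up−V_dn)/(S_up−S_dn) = (207.9500−116.9200)/(69.6613−49.9342) = 4.6145. V = [p*·207.9500 + (1−p*)·116.9200]/1.09 = 180.3406. B = V − Δ·S = -104.1282.
(3,1): S=86.0016. Δ = (V_up−V_dn)/(S_up−S_dn) = (169.0000−207.9500)/(97.1818−69.6613) = -1.4153. V = [p*·169.0000 + (1−p*)·207.9500]/1.09 = 159.5126. B = V − Δ·S = 281.2314.
(3,2): S=119.9775. Δ = (V_up−V_dn)/(S_up−S_dn) = (38.8400−169.0000)/(135.5746−97.1818) = -3.3902. V = [p*·38.8400 + (1−p*)·169.0000]/1.09 = 50.5596. B = V − Δ·S = 457.3096.
(3,3): S=167.3761. Δ = (V_up−V_dn)/(S_up−S_dn) = (163.8100−38.8400)/(189.1349−135.5746) = 2.3333. V = [p*·163.8100 + (1−p*)·38.8400]/1.09 = 135.9530. B = V − Δ·S = -254.5783.
(2,0): S=76.1076. Δ = (V_up−V_dn)/(S_up−S_dn) = (159.5126−180.3406)/(86.0016−61.6472) = -0.8552. V = [p*·159.5126 + (1−p*)·180.3406]/1.09 = 148.7304. B = V − Δ·S = 213.8178.
(2,1): S=106.1748. Δ = (V_up−V_dn)/(S_up−S_dn) = (50.5596−159.5126)/(119.9775−86.0016) = -3.2068. V = [p*·50.5596 + (1−p*)·159.5126]/1.09 = 58.8796. B = V − Δ·S = 399.3577.
(2,2): S=148.1204. Δ = (V_up−V_dn)/(S_up−S_dn) = (135.9530−50.5596)/(167.3761−119.9775) = 1.8016. V = [p*·135.9530 + (1−p*)·50.5596]/1.09 = 114.9347. B = V − Δ·S = -151.9195.
(1,0): S=93.9600. Δ = (V_up−V_dn)/(S_up−S_dn) = (58.8796−148.7304)/(106.1748−76.1076) = -2.9883. V = [p*·58.8796 + (1−p*)·148.7304]/1.09 = 64.3220. B = V − Δ·S = 345.1057.
(1,1): S=131.0800. Δ = (V_up−V_dn)/(S_up−S_dn) = (114.9347−58.8796)/(148.1204−106.1748) = 1.3364. V = [p*·114.9347 + (1−p*)·58.8796]/1.09 = 99.0163. B = V − Δ·S = -76.1558.
(0,0): S=116.0000. Δ = (V_up−V_dn)/(S_up−S_dn) = (99.0163−64.3220)/(131.0800−93.9600) = 0.9347. V = [p*·99.0163 + (1−p*)·64.3220]/1.09 = 86.8620. B = V − Δ·S = -21.5579.
Self-financing check: at every node Δ·S+B equals the discounted successor values.

(0,0): Delta=0.9347 Bond=-21.5579
(1,0): Delta=-2.9883 Bond=345.1057
(1,1): Delta=1.3364 Bond=-76.1558
(2,0): Delta=-0.8552 Bond=213.8178
(2,1): Delta=-3.2068 Bond=399.3577
(2,2): Delta=1.8016 Bond=-151.9195
(3,0): Delta=4.6145 Bond=-104.1282
(3,1): Delta=-1.4153 Bond=281.2314
(3,2): Delta=-3.3902 Bond=457.3096
(3,3): Delta=2.3333 Bond=-254.5783
V0=86.8620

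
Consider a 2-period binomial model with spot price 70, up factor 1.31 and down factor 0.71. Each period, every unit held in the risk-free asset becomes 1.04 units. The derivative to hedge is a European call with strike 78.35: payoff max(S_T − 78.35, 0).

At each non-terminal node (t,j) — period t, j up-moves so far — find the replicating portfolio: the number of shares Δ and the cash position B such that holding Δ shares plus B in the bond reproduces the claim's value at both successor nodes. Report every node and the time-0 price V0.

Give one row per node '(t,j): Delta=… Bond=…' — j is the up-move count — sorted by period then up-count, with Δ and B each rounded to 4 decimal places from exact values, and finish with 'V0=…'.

(0,0): Delta=0.5260 Bond=-25.1386
(1,0): Delta=0.0000 Bond=0.0000
(1,1): Delta=0.7593 Bond=-47.5347
V0=11.6841

Risk-neutral probability p* = (R−d)/(u−d) = (1.04−0.71)/(1.31−0.71) = 0.5500.
Terminal values V(2,·): V(2,0)=0.0000, V(2,1)=0.0000, V(2,2)=41.7770
(1,0): S=49.7000. Δ = (V_up−V_dn)/(S_up−S_dn) = (0.0000−0.0000)/(65.1070−35.2870) = 0.0000. V = [p*·0.0000 + (1−p*)·0.0000]/1.04 = 0.0000. B = V − Δ·S = 0.0000.
(1,1): S=91.7000. Δ = (V_up−V_dn)/(S_up−S_dn) = (41.7770−0.0000)/(120.1270−65.1070) = 0.7593. V = [p*·41.7770 + (1−p*)·0.0000]/1.04 = 22.0936. B = V − Δ·S = -47.5347.
(0,0): S=70.0000. Δ = (V_up−V_dn)/(S_up−S_dn) = (22.0936−0.0000)/(91.7000−49.7000) = 0.5260. V = [p*·22.0936 + (1−p*)·0.0000]/1.04 = 11.6841. B = V − Δ·S = -25.1386.
Self-financing check: at every node Δ·S+B equals the discounted successor values.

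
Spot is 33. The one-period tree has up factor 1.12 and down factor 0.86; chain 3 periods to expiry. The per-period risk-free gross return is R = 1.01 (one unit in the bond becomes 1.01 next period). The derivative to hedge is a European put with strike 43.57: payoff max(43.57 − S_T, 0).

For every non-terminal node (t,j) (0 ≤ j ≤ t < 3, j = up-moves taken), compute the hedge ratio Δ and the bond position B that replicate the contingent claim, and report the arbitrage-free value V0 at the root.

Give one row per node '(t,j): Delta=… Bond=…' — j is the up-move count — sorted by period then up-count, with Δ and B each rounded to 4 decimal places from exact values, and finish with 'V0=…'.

(0,0): Delta=-0.8938 Bond=39.3045
(1,0): Delta=-1.0000 Bond=42.7115
(1,1): Delta=-0.8340 Bond=37.4874
(2,0): Delta=-1.0000 Bond=43.1386
(2,1): Delta=-1.0000 Bond=43.1386
(2,2): Delta=-0.7405 Bond=33.9929
V0=9.8091

Risk-neutral probability p* = (R−d)/(u−d) = (1.01−0.86)/(1.12−0.86) = 0.5769.
At expiry t=3: V(3,0)=22.5802, V(3,1)=16.2344, V(3,2)=7.9701, V(3,3)=0.0000
  t=2,j=0: stock 24.4068 → up 27.3356 (V=16.2344), down 20.9898 (V=22.5802). Price 18.7318; hedge Δ=-1.0000, bond B=43.1386.
  t=2,j=1: stock 31.7856 → up 35.5999 (V=7.9701), down 27.3356 (V=16.2344). Price 11.3530; hedge Δ=-1.0000, bond B=43.1386.
  t=2,j=2: stock 41.3952 → up 46.3626 (V=0.0000), down 35.5999 (V=7.9701). Price 3.3386; hedge Δ=-0.7405, bond B=33.9929.
  t=1,j=0: stock 28.3800 → up 31.7856 (V=11.3530), down 24.4068 (V=18.7318). Price 14.3315; hedge Δ=-1.0000, bond B=42.7115.
  t=1,j=1: stock 36.9600 → up 41.3952 (V=3.3386), down 31.7856 (V=11.3530). Price 6.6627; hedge Δ=-0.8340, bond B=37.4874.
  t=0,j=0: stock 33.0000 → up 36.9600 (V=6.6627), down 28.3800 (V=14.3315). Price 9.8091; hedge Δ=-0.8938, bond B=39.3045.
The time-0 hedge costs 9.8091, which is the no-arbitrage price.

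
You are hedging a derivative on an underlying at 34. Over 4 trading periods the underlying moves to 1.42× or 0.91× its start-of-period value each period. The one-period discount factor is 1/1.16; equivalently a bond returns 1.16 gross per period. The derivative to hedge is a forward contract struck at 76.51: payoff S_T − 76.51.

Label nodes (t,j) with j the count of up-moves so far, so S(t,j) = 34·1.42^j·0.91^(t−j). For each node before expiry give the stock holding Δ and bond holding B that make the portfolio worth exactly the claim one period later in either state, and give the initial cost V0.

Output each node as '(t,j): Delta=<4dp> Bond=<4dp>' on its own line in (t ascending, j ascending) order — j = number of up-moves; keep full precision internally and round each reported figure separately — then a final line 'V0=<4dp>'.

No-arbitrage ⇒ martingale measure with p* = (R−d)/(u−d) = 0.4902.
Payoff layer (t=4): V(4,0)=-53.1945, V(4,1)=-40.1276, V(4,2)=-19.7375, V(4,3)=12.0801, V(4,4)=61.7295
Node (3,0) S=25.6214: V=(p*·-40.1276+(1−p*)·-53.1945)/1.16=-40.3355; Δ=(-40.1276−-53.1945)/(36.3824−23.3155)=1.0000; B=V−Δ·S=-65.9569
Node (3,1) S=39.9807: V=(p*·-19.7375+(1−p*)·-40.1276)/1.16=-25.9762; Δ=(-19.7375−-40.1276)/(56.7725−36.3824)=1.0000; B=V−Δ·S=-65.9569
Node (3,2) S=62.3874: V=(p*·12.0801+(1−p*)·-19.7375)/1.16=-3.5695; Δ=(12.0801−-19.7375)/(88.5901−56.7725)=1.0000; B=V−Δ·S=-65.9569
Node (3,3) S=97.3518: V=(p*·61.7295+(1−p*)·12.0801)/1.16=31.3949; Δ=(61.7295−12.0801)/(138.2395−88.5901)=1.0000; B=V−Δ·S=-65.9569
Node (2,0) S=28.1554: V=(p*·-25.9762+(1−p*)·-40.3355)/1.16=-28.7040; Δ=(-25.9762−-40.3355)/(39.9807−25.6214)=1.0000; B=V−Δ·S=-56.8594
Node (2,1) S=43.9348: V=(p*·-3.5695+(1−p*)·-25.9762)/1.16=-12.9246; Δ=(-3.5695−-25.9762)/(62.3874−39.9807)=1.0000; B=V−Δ·S=-56.8594
Node (2,2) S=68.5576: V=(p*·31.3949+(1−p*)·-3.5695)/1.16=11.6982; Δ=(31.3949−-3.5695)/(97.3518−62.3874)=1.0000; B=V−Δ·S=-56.8594
Node (1,0) S=30.9400: V=(p*·-12.9246+(1−p*)·-28.7040)/1.16=-18.0767; Δ=(-12.9246−-28.7040)/(43.9348−28.1554)=1.0000; B=V−Δ·S=-49.0167
Node (1,1) S=48.2800: V=(p*·11.6982+(1−p*)·-12.9246)/1.16=-0.7367; Δ=(11.6982−-12.9246)/(68.5576−43.9348)=1.0000; B=V−Δ·S=-49.0167
Node (0,0) S=34.0000: V=(p*·-0.7367+(1−p*)·-18.0767)/1.16=-8.2558; Δ=(-0.7367−-18.0767)/(48.2800−30.9400)=1.0000; B=V−Δ·S=-42.2558
The time-0 hedge costs -8.2558, which is the no-arbitrage price.

(0,0): Delta=1.0000 Bond=-42.2558
(1,0): Delta=1.0000 Bond=-49.0167
(1,1): Delta=1.0000 Bond=-49.0167
(2,0): Delta=1.0000 Bond=-56.8594
(2,1): Delta=1.0000 Bond=-56.8594
(2,2): Delta=1.0000 Bond=-56.8594
(3,0): Delta=1.0000 Bond=-65.9569
(3,1): Delta=1.0000 Bond=-65.9569
(3,2): Delta=1.0000 Bond=-65.9569
(3,3): Delta=1.0000 Bond=-65.9569
V0=-8.2558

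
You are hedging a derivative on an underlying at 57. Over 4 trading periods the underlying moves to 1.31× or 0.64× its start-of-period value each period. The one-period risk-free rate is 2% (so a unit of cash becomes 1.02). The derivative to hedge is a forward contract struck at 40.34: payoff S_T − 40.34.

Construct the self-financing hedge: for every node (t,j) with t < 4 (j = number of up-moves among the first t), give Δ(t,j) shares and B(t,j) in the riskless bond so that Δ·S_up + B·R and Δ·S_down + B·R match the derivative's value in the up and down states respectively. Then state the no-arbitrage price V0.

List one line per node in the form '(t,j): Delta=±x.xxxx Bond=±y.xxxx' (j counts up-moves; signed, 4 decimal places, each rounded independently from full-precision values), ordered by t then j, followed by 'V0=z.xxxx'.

(0,0): Delta=1.0000 Bond=-37.2679
(1,0): Delta=1.0000 Bond=-38.0133
(1,1): Delta=1.0000 Bond=-38.0133
(2,0): Delta=1.0000 Bond=-38.7735
(2,1): Delta=1.0000 Bond=-38.7735
(2,2): Delta=1.0000 Bond=-38.7735
(3,0): Delta=1.0000 Bond=-39.5490
(3,1): Delta=1.0000 Bond=-39.5490
(3,2): Delta=1.0000 Bond=-39.5490
(3,3): Delta=1.0000 Bond=-39.5490
V0=19.7321

Risk-neutral probability p* = (R−d)/(u−d) = (1.02−0.64)/(1.31−0.64) = 0.5672.
Terminal payoffs: V(4,0)=-30.7770, V(4,1)=-20.7657, V(4,2)=-0.2739, V(4,3)=41.6704, V(4,4)=127.5250
Node (3,0) S=14.9422: V=(p*·-20.7657+(1−p*)·-30.7770)/1.02=-24.6068; Δ=(-20.7657−-30.7770)/(19.5743−9.5630)=1.0000; B=V−Δ·S=-39.5490
Node (3,1) S=30.5848: V=(p*·-0.2739+(1−p*)·-20.7657)/1.02=-8.9642; Δ=(-0.2739−-20.7657)/(40.0661−19.5743)=1.0000; B=V−Δ·S=-39.5490
Node (3,2) S=62.6033: V=(p*·41.6704+(1−p*)·-0.2739)/1.02=23.0543; Δ=(41.6704−-0.2739)/(82.0104−40.0661)=1.0000; B=V−Δ·S=-39.5490
Node (3,3) S=128.1412: V=(p*·127.5250+(1−p*)·41.6704)/1.02=88.5922; Δ=(127.5250−41.6704)/(167.8650−82.0104)=1.0000; B=V−Δ·S=-39.5490
Node (2,0) S=23.3472: V=(p*·-8.9642+(1−p*)·-24.6068)/1.02=-15.4263; Δ=(-8.9642−-24.6068)/(30.5848−14.9422)=1.0000; B=V−Δ·S=-38.7735
Node (2,1) S=47.7888: V=(p*·23.0543+(1−p*)·-8.9642)/1.02=9.0153; Δ=(23.0543−-8.9642)/(62.6033−30.5848)=1.0000; B=V−Δ·S=-38.7735
Node (2,2) S=97.8177: V=(p*·88.5922+(1−p*)·23.0543)/1.02=59.0442; Δ=(88.5922−23.0543)/(128.1412−62.6033)=1.0000; B=V−Δ·S=-38.7735
Node (1,0) S=36.4800: V=(p*·9.0153+(1−p*)·-15.4263)/1.02=-1.5333; Δ=(9.0153−-15.4263)/(47.7888−23.3472)=1.0000; B=V−Δ·S=-38.0133
Node (1,1) S=74.6700: V=(p*·59.0442+(1−p*)·9.0153)/1.02=36.6567; Δ=(59.0442−9.0153)/(97.8177−47.7888)=1.0000; B=V−Δ·S=-38.0133
Node (0,0) S=57.0000: V=(p*·36.6567+(1−p*)·-1.5333)/1.02=19.7321; Δ=(36.6567−-1.5333)/(74.6700−36.4800)=1.0000; B=V−Δ·S=-37.2679
Root portfolio cost Δ·57+B reproduces V0=19.7321.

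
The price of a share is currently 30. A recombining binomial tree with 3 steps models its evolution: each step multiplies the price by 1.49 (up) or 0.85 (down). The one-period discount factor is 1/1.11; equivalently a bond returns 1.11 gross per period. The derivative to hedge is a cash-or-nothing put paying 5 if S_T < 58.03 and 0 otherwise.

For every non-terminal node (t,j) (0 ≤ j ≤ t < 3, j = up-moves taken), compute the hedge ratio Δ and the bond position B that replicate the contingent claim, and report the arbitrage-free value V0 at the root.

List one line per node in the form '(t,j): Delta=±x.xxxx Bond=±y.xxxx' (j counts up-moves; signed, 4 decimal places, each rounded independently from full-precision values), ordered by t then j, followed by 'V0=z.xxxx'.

Under the risk-neutral measure, an up-move has probability p* = (R−d)/(u−d) = 0.4063 and values discount at R = 1.11.
Terminal payoffs: V(3,0)=5.0000, V(3,1)=5.0000, V(3,2)=5.0000, V(3,3)=0.0000
  t=2,j=0: stock 21.6750 → up 32.2957 (V=5.0000), down 18.4237 (V=5.0000). Price 4.5045; hedge Δ=0.0000, bond B=4.5045.
  t=2,j=1: stock 37.9950 → up 56.6126 (V=5.0000), down 32.2958 (V=5.0000). Price 4.5045; hedge Δ=0.0000, bond B=4.5045.
  t=2,j=2: stock 66.6030 → up 99.2385 (V=0.0000), down 56.6125 (V=5.0000). Price 2.6745; hedge Δ=-0.1173, bond B=10.4870.
  t=1,j=0: stock 25.5000 → up 37.9950 (V=4.5045), down 21.6750 (V=4.5045). Price 4.0581; hedge Δ=0.0000, bond B=4.0581.
  t=1,j=1: stock 44.7000 → up 66.6030 (V=2.6745), down 37.9950 (V=4.5045). Price 3.3884; hedge Δ=-0.0640, bond B=6.2477.
  t=0,j=0: stock 30.0000 → up 44.7000 (V=3.3884), down 25.5000 (V=4.0581). Price 3.4108; hedge Δ=-0.0349, bond B=4.4573.
Root portfolio cost Δ·30+B reproduces V0=3.4108.

(0,0): Delta=-0.0349 Bond=4.4573
(1,0): Delta=0.0000 Bond=4.0581
(1,1): Delta=-0.0640 Bond=6.2477
(2,0): Delta=0.0000 Bond=4.5045
(2,1): Delta=0.0000 Bond=4.5045
(2,2): Delta=-0.1173 Bond=10.4870
V0=3.4108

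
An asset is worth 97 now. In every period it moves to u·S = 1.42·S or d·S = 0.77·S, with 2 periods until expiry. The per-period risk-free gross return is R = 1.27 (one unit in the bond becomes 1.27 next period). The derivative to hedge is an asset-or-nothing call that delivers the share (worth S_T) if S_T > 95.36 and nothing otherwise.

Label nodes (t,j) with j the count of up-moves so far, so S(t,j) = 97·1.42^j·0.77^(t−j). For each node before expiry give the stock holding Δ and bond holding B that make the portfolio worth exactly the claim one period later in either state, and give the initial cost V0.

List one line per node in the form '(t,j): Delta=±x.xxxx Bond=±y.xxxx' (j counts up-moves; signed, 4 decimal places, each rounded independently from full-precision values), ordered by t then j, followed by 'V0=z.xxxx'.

Risk-neutral probability p* = (R−d)/(u−d) = (1.27−0.77)/(1.42−0.77) = 0.7692.
At expiry t=2: V(2,0)=0.0000, V(2,1)=106.0598, V(2,2)=195.5908
  t=1,j=0: stock 74.6900 → up 106.0598 (V=106.0598), down 57.5113 (V=0.0000). Price 64.2397; hedge Δ=2.1846, bond B=-98.9292.
  t=1,j=1: stock 137.7400 → up 195.5908 (V=195.5908), down 106.0598 (V=106.0598). Price 137.7400; hedge Δ=1.0000, bond B=0.0000.
  t=0,j=0: stock 97.0000 → up 137.7400 (V=137.7400), down 74.6900 (V=64.2397). Price 95.1011; hedge Δ=1.1657, bond B=-17.9762.
Each (Δ,B) replicates both successor values, so the strategy is self-financing and V0 is arbitrage-free.

(0,0): Delta=1.1657 Bond=-17.9762
(1,0): Delta=2.1846 Bond=-98.9292
(1,1): Delta=1.0000 Bond=0.0000
V0=95.1011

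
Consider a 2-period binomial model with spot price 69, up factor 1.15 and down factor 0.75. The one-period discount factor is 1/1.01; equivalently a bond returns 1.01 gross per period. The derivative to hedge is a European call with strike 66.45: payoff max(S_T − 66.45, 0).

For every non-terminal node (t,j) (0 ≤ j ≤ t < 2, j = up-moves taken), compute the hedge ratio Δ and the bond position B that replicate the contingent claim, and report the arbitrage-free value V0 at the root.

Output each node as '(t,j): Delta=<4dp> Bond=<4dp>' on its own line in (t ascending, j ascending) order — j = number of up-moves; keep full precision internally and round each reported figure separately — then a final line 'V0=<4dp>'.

Risk-neutral probability p* = (R−d)/(u−d) = (1.01−0.75)/(1.15−0.75) = 0.6500.
Terminal values V(2,·): V(2,0)=0.0000, V(2,1)=0.0000, V(2,2)=24.8025
Node (1,0) S=51.7500: V=(p*·0.0000+(1−p*)·0.0000)/1.01=0.0000; Δ=(0.0000−0.0000)/(59.5125−38.8125)=0.0000; B=V−Δ·S=0.0000
Node (1,1) S=79.3500: V=(p*·24.8025+(1−p*)·0.0000)/1.01=15.9620; Δ=(24.8025−0.0000)/(91.2525−59.5125)=0.7814; B=V−Δ·S=-46.0442
Node (0,0) S=69.0000: V=(p*·15.9620+(1−p*)·0.0000)/1.01=10.2726; Δ=(15.9620−0.0000)/(79.3500−51.7500)=0.5783; B=V−Δ·S=-29.6324
The time-0 hedge costs 10.2726, which is the no-arbitrage price.

(0,0): Delta=0.5783 Bond=-29.6324
(1,0): Delta=0.0000 Bond=0.0000
(1,1): Delta=0.7814 Bond=-46.0442
V0=10.2726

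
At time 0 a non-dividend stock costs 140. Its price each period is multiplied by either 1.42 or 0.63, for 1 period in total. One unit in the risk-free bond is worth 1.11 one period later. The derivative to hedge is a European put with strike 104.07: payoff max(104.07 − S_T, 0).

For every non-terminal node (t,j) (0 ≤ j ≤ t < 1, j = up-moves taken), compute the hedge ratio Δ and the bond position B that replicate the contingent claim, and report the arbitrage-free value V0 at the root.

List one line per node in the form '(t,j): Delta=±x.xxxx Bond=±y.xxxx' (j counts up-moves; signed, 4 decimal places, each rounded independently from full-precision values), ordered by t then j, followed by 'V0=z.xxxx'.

(0,0): Delta=-0.1435 Bond=25.6989
V0=5.6103

The replicating-portfolio and risk-neutral prices coincide; use p* = (1.11−0.63)/(1.42−0.63) = 0.6076 for the latter.
Terminal payoffs: V(1,0)=15.8700, V(1,1)=0.0000
  t=0,j=0: stock 140.0000 → up 198.8000 (V=0.0000), down 88.2000 (V=15.8700). Price 5.6103; hedge Δ=-0.1435, bond B=25.6989.
Each (Δ,B) replicates both successor values, so the strategy is self-financing and V0 is arbitrage-free.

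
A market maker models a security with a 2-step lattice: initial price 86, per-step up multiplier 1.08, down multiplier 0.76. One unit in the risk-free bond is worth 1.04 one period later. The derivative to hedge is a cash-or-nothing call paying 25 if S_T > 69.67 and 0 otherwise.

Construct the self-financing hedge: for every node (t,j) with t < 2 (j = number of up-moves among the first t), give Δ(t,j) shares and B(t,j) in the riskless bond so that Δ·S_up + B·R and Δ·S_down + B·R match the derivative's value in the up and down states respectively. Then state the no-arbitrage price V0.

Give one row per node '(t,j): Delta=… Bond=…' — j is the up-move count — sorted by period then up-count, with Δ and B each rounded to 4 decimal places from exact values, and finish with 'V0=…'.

(0,0): Delta=0.1092 Bond=13.3627
(1,0): Delta=1.1953 Bond=-57.0913
(1,1): Delta=0.0000 Bond=24.0385
V0=22.7528

The replicating-portfolio and risk-neutral prices coincide; use p* = (1.04−0.76)/(1.08−0.76) = 0.8750 for the latter.
Terminal payoffs: V(2,0)=0.0000, V(2,1)=25.0000, V(2,2)=25.0000
Node (1,0) S=65.3600: V=(p*·25.0000+(1−p*)·0.0000)/1.04=21.0337; Δ=(25.0000−0.0000)/(70.5888−49.6736)=1.1953; B=V−Δ·S=-57.0913
Node (1,1) S=92.8800: V=(p*·25.0000+(1−p*)·25.0000)/1.04=24.0385; Δ=(25.0000−25.0000)/(100.3104−70.5888)=0.0000; B=V−Δ·S=24.0385
Node (0,0) S=86.0000: V=(p*·24.0385+(1−p*)·21.0337)/1.04=22.7528; Δ=(24.0385−21.0337)/(92.8800−65.3600)=0.1092; B=V−Δ·S=13.3627
The time-0 hedge costs 22.7528, which is the no-arbitrage price.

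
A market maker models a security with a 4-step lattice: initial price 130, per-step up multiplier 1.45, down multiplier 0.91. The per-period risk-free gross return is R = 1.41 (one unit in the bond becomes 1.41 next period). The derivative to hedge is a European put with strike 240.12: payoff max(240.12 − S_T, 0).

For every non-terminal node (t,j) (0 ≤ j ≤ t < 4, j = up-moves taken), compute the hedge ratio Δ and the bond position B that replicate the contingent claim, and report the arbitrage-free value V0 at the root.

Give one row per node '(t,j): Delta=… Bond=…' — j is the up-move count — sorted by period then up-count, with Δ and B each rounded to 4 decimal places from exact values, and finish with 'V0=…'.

(0,0): Delta=-0.0200 Bond=2.7341
(1,0): Delta=-0.1863 Bond=23.5365
(1,1): Delta=-0.0116 Bond=2.2806
(2,0): Delta=-1.0000 Bond=120.7786
(2,1): Delta=-0.1455 Bond=26.1790
(2,2): Delta=-0.0049 Bond=1.3786
(3,0): Delta=-1.0000 Bond=170.2979
(3,1): Delta=-1.0000 Bond=170.2979
(3,2): Delta=-0.1026 Bond=26.2416
(3,3): Delta=0.0000 Bond=0.0000
V0=0.1369

The replicating-portfolio and risk-neutral prices coincide; use p* = (1.41−0.91)/(1.45−0.91) = 0.9259 for the latter.
Payoff layer (t=4): V(4,0)=150.9726, V(4,1)=98.0719, V(4,2)=13.7796, V(4,3)=0.0000, V(4,4)=0.0000
  t=3,j=0: stock 97.9642 → up 142.0481 (V=98.0719), down 89.1474 (V=150.9726). Price 72.3336; hedge Δ=-1.0000, bond B=170.2979.
  t=3,j=1: stock 156.0969 → up 226.3404 (V=13.7796), down 142.0481 (V=98.0719). Price 14.2010; hedge Δ=-1.0000, bond B=170.2979.
  t=3,j=2: stock 248.7258 → up 360.6523 (V=0.0000), down 226.3404 (V=13.7796). Price 0.7239; hedge Δ=-0.1026, bond B=26.2416.
  t=3,j=3: stock 396.3212 → up 574.6658 (V=0.0000), down 360.6523 (V=0.0000). Price 0.0000; hedge Δ=0.0000, bond B=0.0000.
  t=2,j=0: stock 107.6530 → up 156.0969 (V=14.2010), down 97.9642 (V=72.3336). Price 13.1256; hedge Δ=-1.0000, bond B=120.7786.
  t=2,j=1: stock 171.5350 → up 248.7257 (V=0.7239), down 156.0968 (V=14.2010). Price 1.2214; hedge Δ=-0.1455, bond B=26.1790.
  t=2,j=2: stock 273.3250 → up 396.3212 (V=0.0000), down 248.7258 (V=0.7239). Price 0.0380; hedge Δ=-0.0049, bond B=1.3786.
  t=1,j=0: stock 118.3000 → up 171.5350 (V=1.2214), down 107.6530 (V=13.1256). Price 1.4916; hedge Δ=-0.1863, bond B=23.5365.
  t=1,j=1: stock 188.5000 → up 273.3250 (V=0.0380), down 171.5350 (V=1.2214). Price 0.0891; hedge Δ=-0.0116, bond B=2.2806.
  t=0,j=0: stock 130.0000 → up 188.5000 (V=0.0891), down 118.3000 (V=1.4916). Price 0.1369; hedge Δ=-0.0200, bond B=2.7341.
Check: Δ(0,0)·S0 + B(0,0) = 0.1369 = V0.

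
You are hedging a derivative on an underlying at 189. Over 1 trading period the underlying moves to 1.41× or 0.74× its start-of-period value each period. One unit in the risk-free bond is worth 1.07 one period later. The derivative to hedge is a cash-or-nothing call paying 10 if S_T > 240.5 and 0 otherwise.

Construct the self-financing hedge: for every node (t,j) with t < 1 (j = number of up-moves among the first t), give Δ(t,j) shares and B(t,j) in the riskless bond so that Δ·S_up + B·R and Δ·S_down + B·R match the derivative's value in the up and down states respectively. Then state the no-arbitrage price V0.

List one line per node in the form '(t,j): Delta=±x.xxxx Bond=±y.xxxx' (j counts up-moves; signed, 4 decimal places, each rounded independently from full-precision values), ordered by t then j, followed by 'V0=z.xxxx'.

(0,0): Delta=0.0790 Bond=-10.3222
V0=4.6032

No-arbitrage ⇒ martingale measure with p* = (R−d)/(u−d) = 0.4925.
At expiry t=1: V(1,0)=0.0000, V(1,1)=10.0000
  t=0,j=0: stock 189.0000 → up 266.4900 (V=10.0000), down 139.8600 (V=0.0000). Price 4.6032; hedge Δ=0.0790, bond B=-10.3222.
Root portfolio cost Δ·189+B reproduces V0=4.6032.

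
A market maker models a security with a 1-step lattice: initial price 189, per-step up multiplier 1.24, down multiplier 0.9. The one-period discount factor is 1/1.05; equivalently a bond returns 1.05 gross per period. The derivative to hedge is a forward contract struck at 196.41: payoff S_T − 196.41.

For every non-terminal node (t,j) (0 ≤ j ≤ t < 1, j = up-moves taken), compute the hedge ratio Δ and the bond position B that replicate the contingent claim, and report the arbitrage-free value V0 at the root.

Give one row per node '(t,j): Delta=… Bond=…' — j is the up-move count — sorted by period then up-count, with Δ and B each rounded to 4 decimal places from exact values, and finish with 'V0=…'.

(0,0): Delta=1.0000 Bond=-187.0571
V0=1.9429

No-arbitrage ⇒ martingale measure with p* = (R−d)/(u−d) = 0.4412.
Payoff layer (t=1): V(1,0)=-26.3100, V(1,1)=37.9500
  t=0,j=0: stock 189.0000 → up 234.3600 (V=37.9500), down 170.1000 (V=-26.3100). Price 1.9429; hedge Δ=1.0000, bond B=-187.0571.
Check: Δ(0,0)·S0 + B(0,0) = 1.9429 = V0.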